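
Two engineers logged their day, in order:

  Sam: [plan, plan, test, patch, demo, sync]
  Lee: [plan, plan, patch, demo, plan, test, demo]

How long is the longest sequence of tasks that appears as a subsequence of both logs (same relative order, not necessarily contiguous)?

4

One common subsequence of length 4: plan (Sam #1, Lee #2) → plan (Sam #2, Lee #5) → test (Sam #3, Lee #6) → demo (Sam #5, Lee #7). The LCS DP gives dp[6][7] = 4, so this is optimal.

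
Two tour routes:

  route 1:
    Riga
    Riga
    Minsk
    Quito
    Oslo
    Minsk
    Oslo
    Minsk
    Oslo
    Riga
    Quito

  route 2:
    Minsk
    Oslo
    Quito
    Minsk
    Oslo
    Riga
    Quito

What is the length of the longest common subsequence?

6

Match Minsk [3,1], then Quito [4,3], then Minsk [8,4], then Oslo [9,5], then Riga [10,6], then Quito [11,7] — 6 stops in the same relative order in both, and the DP table's final entry dp[11][7] is also 6, so no common subsequence is longer.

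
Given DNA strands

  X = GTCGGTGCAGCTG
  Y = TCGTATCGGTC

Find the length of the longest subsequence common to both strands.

Pick G (X #1, Y #3), then T (X #2, Y #6), then C (X #3, Y #7), then G (X #4, Y #8), then G (X #5, Y #9), then T (X #6, Y #10), then C (X #11, Y #11); all 7 bases appear in both, in order. The LCS DP gives dp[13][11] = 7, so this is optimal.

7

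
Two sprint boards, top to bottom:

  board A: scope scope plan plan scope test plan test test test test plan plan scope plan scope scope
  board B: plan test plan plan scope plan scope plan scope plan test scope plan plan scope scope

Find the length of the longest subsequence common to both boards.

Match scope (board A #1, board B #5); then scope (board A #2, board B #7); then plan (board A #4, board B #8); then scope (board A #5, board B #9); then plan (board A #7, board B #10); then test (board A #8, board B #11); then plan (board A #13, board B #13); then plan (board A #15, board B #14); then scope (board A #16, board B #15); then scope (board A #17, board B #16) — 10 tasks in the same relative order in both. The LCS DP gives dp[17][16] = 10, so this is optimal.

10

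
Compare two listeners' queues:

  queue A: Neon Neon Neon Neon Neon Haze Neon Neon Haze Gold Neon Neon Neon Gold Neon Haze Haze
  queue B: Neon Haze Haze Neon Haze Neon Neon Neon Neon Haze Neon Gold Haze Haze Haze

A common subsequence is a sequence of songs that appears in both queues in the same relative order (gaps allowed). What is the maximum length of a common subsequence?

Match Neon [1,1]; then Neon [2,4]; then Neon [4,6]; then Neon [5,7]; then Neon [7,8]; then Neon [8,9]; then Haze [9,10]; then Neon [13,11]; then Gold [14,12]; then Haze [16,14]; then Haze [17,15] — 11 songs in the same relative order in both. The LCS DP gives dp[17][15] = 11, so this is optimal.

11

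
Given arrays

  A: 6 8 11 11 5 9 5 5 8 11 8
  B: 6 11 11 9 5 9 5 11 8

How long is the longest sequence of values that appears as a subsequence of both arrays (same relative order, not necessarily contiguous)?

Let dp[i][j] be the LCS length of the first i values of A and the first j values of B. dp[i][j] = dp[i-1][j-1]+1 when the i-th and j-th values match, else max(dp[i-1][j], dp[i][j-1]).
    ·  6 11 11  9  5  9  5 11  8
 ·  0  0  0  0  0  0  0  0  0  0
 6  0  1  1  1  1  1  1  1  1  1
 8  0  1  1  1  1  1  1  1  1  2
11  0  1  2  2  2  2  2  2  2  2
11  0  1  2  3  3  3  3  3  3  3
 5  0  1  2  3  3  4  4  4  4  4
 9  0  1  2  3  4  4  5  5  5  5
 5  0  1  2  3  4  5  5  6  6  6
 5  0  1  2  3  4  5  5  6  6  6
 8  0  1  2  3  4  5  5  6  6  7
11  0  1  2  3  4  5  5  6  7  7
 8  0  1  2  3  4  5  5  6  7  8
dp[11][9] = 8. One LCS (by backtracking along matches): 6, 11, 11, 5, 9, 5, 11, 8.

8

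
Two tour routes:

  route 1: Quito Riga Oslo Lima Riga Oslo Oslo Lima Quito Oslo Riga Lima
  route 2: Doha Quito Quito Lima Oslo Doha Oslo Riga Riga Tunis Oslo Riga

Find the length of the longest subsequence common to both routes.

6

Taking Quito at route 1[1]=route 2[3], then Lima at route 1[4]=route 2[4], then Oslo at route 1[6]=route 2[5], then Oslo at route 1[7]=route 2[7], then Oslo at route 1[10]=route 2[11], then Riga at route 1[11]=route 2[12] gives a common subsequence of length 6. dp[12][12] = 6 confirms this is the maximum.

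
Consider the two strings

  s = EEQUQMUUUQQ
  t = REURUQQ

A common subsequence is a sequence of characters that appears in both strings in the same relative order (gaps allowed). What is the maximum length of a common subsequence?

5

Let dp[i][j] be the LCS length of the first i characters of s and the first j characters of t. dp[i][j] = dp[i-1][j-1]+1 when the i-th and j-th characters match, else max(dp[i-1][j], dp[i][j-1]).
    ·  R  E  U  R  U  Q  Q
 ·  0  0  0  0  0  0  0  0
 E  0  0  1  1  1  1  1  1
 E  0  0  1  1  1  1  1  1
 Q  0  0  1  1  1  1  2  2
 U  0  0  1  2  2  2  2  2
 Q  0  0  1  2  2  2  3  3
 M  0  0  1  2  2  2  3  3
 U  0  0  1  2  2  3  3  3
 U  0  0  1  2  2  3  3  3
 U  0  0  1  2  2  3  3  3
 Q  0  0  1  2  2  3  4  4
 Q  0  0  1  2  2  3  4  5
dp[11][7] = 5. One LCS (by backtracking along matches): EUUQQ.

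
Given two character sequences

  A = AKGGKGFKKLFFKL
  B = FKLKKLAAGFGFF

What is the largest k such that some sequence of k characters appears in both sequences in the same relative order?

6

Taking K at A[2]=B[4] → K at A[5]=B[5] → G at A[6]=B[9] → F at A[7]=B[10] → F at A[11]=B[12] → F at A[12]=B[13] gives a common subsequence of length 6. dp[14][13] = 6 confirms this is the maximum.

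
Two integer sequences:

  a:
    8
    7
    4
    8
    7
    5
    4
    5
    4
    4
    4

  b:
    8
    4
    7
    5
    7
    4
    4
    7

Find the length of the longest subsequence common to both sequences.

6

Let dp[i][j] be the LCS length of the first i values of a and the first j values of b. dp[i][j] = dp[i-1][j-1]+1 when the i-th and j-th values match, else max(dp[i-1][j], dp[i][j-1]).
    ·  8  4  7  5  7  4  4  7
 ·  0  0  0  0  0  0  0  0  0
 8  0  1  1  1  1  1  1  1  1
 7  0  1  1  2  2  2  2  2  2
 4  0  1  2  2  2  2  3  3  3
 8  0  1  2  2  2  2  3  3  3
 7  0  1  2  3  3  3  3  3  4
 5  0  1  2  3  4  4  4  4  4
 4  0  1  2  3  4  4  5  5  5
 5  0  1  2  3  4  4  5  5  5
 4  0  1  2  3  4  4  5  6  6
 4  0  1  2  3  4  4  5  6  6
 4  0  1  2  3  4  4  5  6  6
dp[11][8] = 6. One LCS (by backtracking along matches): 8, 4, 7, 5, 4, 4.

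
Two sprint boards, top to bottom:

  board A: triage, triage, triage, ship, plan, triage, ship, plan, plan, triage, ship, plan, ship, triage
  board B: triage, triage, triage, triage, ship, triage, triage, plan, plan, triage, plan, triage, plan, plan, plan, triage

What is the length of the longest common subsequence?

10

One common subsequence of length 10: triage (board A #1, board B #2), then triage (board A #2, board B #3), then triage (board A #3, board B #4), then ship (board A #4, board B #5), then plan (board A #5, board B #11), then triage (board A #6, board B #12), then plan (board A #8, board B #13), then plan (board A #9, board B #14), then plan (board A #12, board B #15), then triage (board A #14, board B #16). dp[14][16] = 10 confirms this is the maximum.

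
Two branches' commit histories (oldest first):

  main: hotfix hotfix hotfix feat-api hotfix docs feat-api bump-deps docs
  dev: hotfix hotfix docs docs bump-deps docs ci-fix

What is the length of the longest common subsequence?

Match hotfix (main #1, dev #1), hotfix (main #2, dev #2), docs (main #6, dev #4), bump-deps (main #8, dev #5), docs (main #9, dev #6) — 5 commits in the same relative order in both. The LCS DP gives dp[9][7] = 5, so this is optimal.

5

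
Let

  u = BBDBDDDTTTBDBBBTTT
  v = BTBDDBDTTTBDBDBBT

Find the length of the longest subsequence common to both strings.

Match B at u[1]=v[1]; then B at u[2]=v[3]; then D at u[3]=v[5]; then B at u[4]=v[6]; then D at u[7]=v[7]; then T at u[8]=v[8]; then T at u[9]=v[9]; then T at u[10]=v[10]; then B at u[11]=v[11]; then D at u[12]=v[12]; then B at u[13]=v[13]; then B at u[14]=v[15]; then B at u[15]=v[16]; then T at u[18]=v[17] — 14 characters in the same relative order in both. dp[18][17] = 14 confirms this is the maximum.

14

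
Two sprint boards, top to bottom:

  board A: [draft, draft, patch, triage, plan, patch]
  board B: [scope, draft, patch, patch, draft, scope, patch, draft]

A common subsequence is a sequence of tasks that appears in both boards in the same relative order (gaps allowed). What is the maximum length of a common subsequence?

3

One common subsequence of length 3: draft (board A #1, board B #2), draft (board A #2, board B #5), patch (board A #3, board B #7). The LCS DP gives dp[6][8] = 3, so this is optimal.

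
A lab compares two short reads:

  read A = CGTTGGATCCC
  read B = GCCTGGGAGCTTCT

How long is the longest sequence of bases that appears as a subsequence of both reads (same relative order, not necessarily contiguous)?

One common subsequence of length 7: C at read A[1]=read B[3], G at read A[2]=read B[5], G at read A[5]=read B[6], G at read A[6]=read B[7], A at read A[7]=read B[8], T at read A[8]=read B[12], C at read A[9]=read B[13], and the DP table's final entry dp[11][14] is also 7, so no common subsequence is longer.

7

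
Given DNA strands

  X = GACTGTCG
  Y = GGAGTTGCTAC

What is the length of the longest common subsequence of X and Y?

6

Match G [1,2], A [2,3], T [4,6], G [5,7], T [6,9], C [7,11] — 6 bases in the same relative order in both, and the DP table's final entry dp[8][11] is also 6, so no common subsequence is longer.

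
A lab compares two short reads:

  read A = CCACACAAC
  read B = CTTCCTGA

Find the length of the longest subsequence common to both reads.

Match C at read A[1]=read B[1] → C at read A[2]=read B[4] → C at read A[4]=read B[5] → A at read A[8]=read B[8] — 4 bases in the same relative order in both. dp[9][8] = 4 confirms this is the maximum.

4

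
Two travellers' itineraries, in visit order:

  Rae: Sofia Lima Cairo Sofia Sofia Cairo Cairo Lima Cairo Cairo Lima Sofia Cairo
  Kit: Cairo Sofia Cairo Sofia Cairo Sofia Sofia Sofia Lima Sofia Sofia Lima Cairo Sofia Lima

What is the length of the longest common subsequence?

7

Pick Sofia [1,8] → Lima [2,9] → Sofia [4,10] → Sofia [5,11] → Lima [8,12] → Cairo [9,13] → Lima [11,15]; all 7 stops appear in both, in order. Since dp[13][15] = 7, nothing longer is possible.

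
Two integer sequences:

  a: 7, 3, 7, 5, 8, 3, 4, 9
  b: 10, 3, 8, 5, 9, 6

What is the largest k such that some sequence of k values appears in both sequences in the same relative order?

Let dp[i][j] be the LCS length of the first i values of a and the first j values of b. dp[i][j] = dp[i-1][j-1]+1 when the i-th and j-th values match, else max(dp[i-1][j], dp[i][j-1]).
    · 10  3  8  5  9  6
 ·  0  0  0  0  0  0  0
 7  0  0  0  0  0  0  0
 3  0  0  1  1  1  1  1
 7  0  0  1  1  1  1  1
 5  0  0  1  1  2  2  2
 8  0  0  1  2  2  2  2
 3  0  0  1  2  2  2  2
 4  0  0  1  2  2  2  2
 9  0  0  1  2  2  3  3
dp[8][6] = 3. One LCS (by backtracking along matches): 3, 5, 9.

3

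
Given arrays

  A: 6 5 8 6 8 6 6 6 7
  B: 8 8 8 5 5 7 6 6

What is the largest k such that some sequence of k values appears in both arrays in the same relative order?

Taking 8 [3,2], 8 [5,3], 6 [7,7], 6 [8,8] gives a common subsequence of length 4. The LCS DP gives dp[9][8] = 4, so this is optimal.

4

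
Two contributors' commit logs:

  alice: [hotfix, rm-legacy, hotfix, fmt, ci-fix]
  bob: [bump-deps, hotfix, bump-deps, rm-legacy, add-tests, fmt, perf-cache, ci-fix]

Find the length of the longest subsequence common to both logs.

4

Pick hotfix (alice #1, bob #2); then rm-legacy (alice #2, bob #4); then fmt (alice #4, bob #6); then ci-fix (alice #5, bob #8); all 4 commits appear in both, in order. dp[5][8] = 4 confirms this is the maximum.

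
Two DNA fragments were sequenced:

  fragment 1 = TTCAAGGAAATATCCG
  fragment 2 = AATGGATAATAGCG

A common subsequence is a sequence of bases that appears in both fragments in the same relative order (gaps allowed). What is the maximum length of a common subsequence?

One common subsequence of length 11: A at fragment 1[4]=fragment 2[1], A at fragment 1[5]=fragment 2[2], G at fragment 1[6]=fragment 2[4], G at fragment 1[7]=fragment 2[5], A at fragment 1[8]=fragment 2[6], A at fragment 1[9]=fragment 2[8], A at fragment 1[10]=fragment 2[9], T at fragment 1[11]=fragment 2[10], A at fragment 1[12]=fragment 2[11], C at fragment 1[15]=fragment 2[13], G at fragment 1[16]=fragment 2[14]. The LCS DP gives dp[16][14] = 11, so this is optimal.

11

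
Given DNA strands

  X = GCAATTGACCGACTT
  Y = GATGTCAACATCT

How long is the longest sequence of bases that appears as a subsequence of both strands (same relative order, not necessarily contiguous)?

Taking G [1,1], A [4,2], T [5,3], T [6,5], A [8,8], C [10,9], A [12,10], C [13,12], T [15,13] gives a common subsequence of length 9. Since dp[15][13] = 9, nothing longer is possible.

9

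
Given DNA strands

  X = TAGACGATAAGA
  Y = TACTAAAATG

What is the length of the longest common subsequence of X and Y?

7

Let dp[i][j] be the LCS length of the first i bases of X and the first j bases of Y. dp[i][j] = dp[i-1][j-1]+1 when the i-th and j-th bases match, else max(dp[i-1][j], dp[i][j-1]).
    ·  T  A  C  T  A  A  A  A  T  G
 ·  0  0  0  0  0  0  0  0  0  0  0
 T  0  1  1  1  1  1  1  1  1  1  1
 A  0  1  2  2  2  2  2  2  2  2  2
 G  0  1  2  2  2  2  2  2  2  2  3
 A  0  1  2  2  2  3  3  3  3  3  3
 C  0  1  2  3  3  3  3  3  3  3  3
 G  0  1  2  3  3  3  3  3  3  3  4
 A  0  1  2  3  3  4  4  4  4  4  4
 T  0  1  2  3  4  4  4  4  4  5  5
 A  0  1  2  3  4  5  5  5  5  5  5
 A  0  1  2  3  4  5  6  6  6  6  6
 G  0  1  2  3  4  5  6  6  6  6  7
 A  0  1  2  3  4  5  6  7  7  7  7
dp[12][10] = 7. One LCS (by backtracking along matches): TAAAAAG.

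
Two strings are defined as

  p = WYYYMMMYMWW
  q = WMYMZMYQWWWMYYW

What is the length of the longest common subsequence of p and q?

Match W at p[1]=q[1], Y at p[4]=q[3], M at p[5]=q[4], M at p[6]=q[6], M at p[7]=q[12], Y at p[8]=q[14], W at p[11]=q[15] — 7 characters in the same relative order in both. Since dp[11][15] = 7, nothing longer is possible.

7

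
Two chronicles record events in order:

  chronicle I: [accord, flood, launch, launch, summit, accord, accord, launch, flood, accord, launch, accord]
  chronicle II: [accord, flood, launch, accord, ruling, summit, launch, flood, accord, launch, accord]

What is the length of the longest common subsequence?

Pick accord (chronicle I #1, chronicle II #1), then flood (chronicle I #2, chronicle II #2), then launch (chronicle I #3, chronicle II #3), then summit (chronicle I #5, chronicle II #6), then launch (chronicle I #8, chronicle II #7), then flood (chronicle I #9, chronicle II #8), then accord (chronicle I #10, chronicle II #9), then launch (chronicle I #11, chronicle II #10), then accord (chronicle I #12, chronicle II #11); all 9 events appear in both, in order. Since dp[12][11] = 9, nothing longer is possible.

9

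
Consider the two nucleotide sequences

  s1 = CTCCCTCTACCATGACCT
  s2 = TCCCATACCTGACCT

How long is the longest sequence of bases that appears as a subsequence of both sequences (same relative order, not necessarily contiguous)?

14

Taking T (s1 #2, s2 #1) → C (s1 #3, s2 #2) → C (s1 #4, s2 #3) → C (s1 #5, s2 #4) → T (s1 #8, s2 #6) → A (s1 #9, s2 #7) → C (s1 #10, s2 #8) → C (s1 #11, s2 #9) → T (s1 #13, s2 #10) → G (s1 #14, s2 #11) → A (s1 #15, s2 #12) → C (s1 #16, s2 #13) → C (s1 #17, s2 #14) → T (s1 #18, s2 #15) gives a common subsequence of length 14, and the DP table's final entry dp[18][15] is also 14, so no common subsequence is longer.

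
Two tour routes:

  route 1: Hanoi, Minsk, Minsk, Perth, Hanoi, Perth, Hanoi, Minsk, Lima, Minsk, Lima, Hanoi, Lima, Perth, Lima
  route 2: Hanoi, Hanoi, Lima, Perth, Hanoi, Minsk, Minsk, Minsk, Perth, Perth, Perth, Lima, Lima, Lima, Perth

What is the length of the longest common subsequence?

Taking Hanoi at route 1[1]=route 2[5], Minsk at route 1[2]=route 2[7], Minsk at route 1[3]=route 2[8], Perth at route 1[4]=route 2[10], Perth at route 1[6]=route 2[11], Lima at route 1[9]=route 2[12], Lima at route 1[11]=route 2[13], Lima at route 1[13]=route 2[14], Perth at route 1[14]=route 2[15] gives a common subsequence of length 9. The LCS DP gives dp[15][15] = 9, so this is optimal.

9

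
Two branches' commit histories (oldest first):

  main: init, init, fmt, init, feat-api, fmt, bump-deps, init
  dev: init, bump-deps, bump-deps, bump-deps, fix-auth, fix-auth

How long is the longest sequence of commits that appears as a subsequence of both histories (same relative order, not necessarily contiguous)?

2

Taking init (main #1, dev #1), then bump-deps (main #7, dev #4) gives a common subsequence of length 2. Since dp[8][6] = 2, nothing longer is possible.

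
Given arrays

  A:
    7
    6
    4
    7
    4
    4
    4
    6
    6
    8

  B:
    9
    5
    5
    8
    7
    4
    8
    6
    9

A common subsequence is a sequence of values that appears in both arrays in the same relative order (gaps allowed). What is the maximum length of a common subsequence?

3

One common subsequence of length 3: 7 at A[1]=B[5], 4 at A[3]=B[6], 6 at A[8]=B[8], and the DP table's final entry dp[10][9] is also 3, so no common subsequence is longer.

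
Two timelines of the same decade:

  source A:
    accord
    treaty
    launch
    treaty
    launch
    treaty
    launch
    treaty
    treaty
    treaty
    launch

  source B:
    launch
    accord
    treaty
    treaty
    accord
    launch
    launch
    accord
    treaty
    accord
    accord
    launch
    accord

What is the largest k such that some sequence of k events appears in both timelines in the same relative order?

7

Taking accord (source A #1, source B #2), then treaty (source A #2, source B #3), then treaty (source A #4, source B #4), then launch (source A #5, source B #6), then launch (source A #7, source B #7), then treaty (source A #8, source B #9), then launch (source A #11, source B #12) gives a common subsequence of length 7, and the DP table's final entry dp[11][13] is also 7, so no common subsequence is longer.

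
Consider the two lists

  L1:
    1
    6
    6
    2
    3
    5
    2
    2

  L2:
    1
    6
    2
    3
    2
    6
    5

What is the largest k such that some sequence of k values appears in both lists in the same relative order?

5

Taking 1 [1,1], 6 [3,2], 2 [4,3], 3 [5,4], 5 [6,7] gives a common subsequence of length 5. Since dp[8][7] = 5, nothing longer is possible.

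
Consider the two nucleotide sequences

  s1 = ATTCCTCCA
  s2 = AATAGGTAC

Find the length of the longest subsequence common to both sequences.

One common subsequence of length 4: A [1,2] → T [2,3] → T [3,7] → C [8,9]. Since dp[9][9] = 4, nothing longer is possible.

4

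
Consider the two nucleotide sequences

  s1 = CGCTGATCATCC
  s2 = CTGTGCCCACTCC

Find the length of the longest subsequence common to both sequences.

Pick C [1,1]; then G [2,3]; then T [4,4]; then G [5,5]; then A [6,9]; then C [8,10]; then T [10,11]; then C [11,12]; then C [12,13]; all 9 bases appear in both, in order. The LCS DP gives dp[12][13] = 9, so this is optimal.

9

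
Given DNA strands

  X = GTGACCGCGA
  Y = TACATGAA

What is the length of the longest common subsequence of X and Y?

One common subsequence of length 5: T (X #2, Y #1), then A (X #4, Y #2), then C (X #5, Y #3), then G (X #7, Y #6), then A (X #10, Y #8). dp[10][8] = 5 confirms this is the maximum.

5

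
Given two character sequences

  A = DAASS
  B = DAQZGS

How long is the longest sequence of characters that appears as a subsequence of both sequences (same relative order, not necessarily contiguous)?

3

One common subsequence of length 3: D (A #1, B #1) → A (A #2, B #2) → S (A #5, B #6), and the DP table's final entry dp[5][6] is also 3, so no common subsequence is longer.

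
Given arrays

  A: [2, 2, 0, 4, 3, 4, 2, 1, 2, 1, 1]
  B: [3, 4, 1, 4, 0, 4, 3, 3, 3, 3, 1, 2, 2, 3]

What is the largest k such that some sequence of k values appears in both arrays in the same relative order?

Pick 0 at A[3]=B[5], then 4 at A[4]=B[6], then 3 at A[5]=B[10], then 2 at A[7]=B[12], then 2 at A[9]=B[13]; all 5 values appear in both, in order, and the DP table's final entry dp[11][14] is also 5, so no common subsequence is longer.

5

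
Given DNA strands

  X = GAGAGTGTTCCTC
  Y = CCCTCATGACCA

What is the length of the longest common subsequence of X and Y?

5

Pick A [2,6]; then G [3,8]; then A [4,9]; then C [10,10]; then C [11,11]; all 5 bases appear in both, in order. Since dp[13][12] = 5, nothing longer is possible.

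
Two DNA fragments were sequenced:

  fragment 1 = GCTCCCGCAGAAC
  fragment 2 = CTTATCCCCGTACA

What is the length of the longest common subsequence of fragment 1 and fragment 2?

9

One common subsequence of length 9: C (fragment 1 #2, fragment 2 #1), T (fragment 1 #3, fragment 2 #5), C (fragment 1 #4, fragment 2 #6), C (fragment 1 #5, fragment 2 #7), C (fragment 1 #6, fragment 2 #8), C (fragment 1 #8, fragment 2 #9), G (fragment 1 #10, fragment 2 #10), A (fragment 1 #11, fragment 2 #12), A (fragment 1 #12, fragment 2 #14). dp[13][14] = 9 confirms this is the maximum.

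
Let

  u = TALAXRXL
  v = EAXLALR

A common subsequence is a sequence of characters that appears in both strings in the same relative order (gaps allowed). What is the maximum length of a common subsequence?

Match A (u #2, v #2), L (u #3, v #4), A (u #4, v #5), R (u #6, v #7) — 4 characters in the same relative order in both. dp[8][7] = 4 confirms this is the maximum.

4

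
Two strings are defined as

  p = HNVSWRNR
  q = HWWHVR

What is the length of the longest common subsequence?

3

Pick H [1,4]; then V [3,5]; then R [8,6]; all 3 characters appear in both, in order. dp[8][6] = 3 confirms this is the maximum.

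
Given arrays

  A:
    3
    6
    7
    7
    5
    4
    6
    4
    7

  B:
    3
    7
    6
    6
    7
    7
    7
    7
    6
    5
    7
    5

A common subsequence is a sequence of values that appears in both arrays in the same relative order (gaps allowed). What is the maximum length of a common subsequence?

6

Pick 3 [1,1], then 6 [2,4], then 7 [3,7], then 7 [4,8], then 5 [5,10], then 7 [9,11]; all 6 values appear in both, in order. dp[9][12] = 6 confirms this is the maximum.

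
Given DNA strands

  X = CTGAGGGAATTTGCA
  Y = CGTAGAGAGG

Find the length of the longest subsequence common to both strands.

7

Let dp[i][j] be the LCS length of the first i bases of X and the first j bases of Y. dp[i][j] = dp[i-1][j-1]+1 when the i-th and j-th bases match, else max(dp[i-1][j], dp[i][j-1]).
    ·  C  G  T  A  G  A  G  A  G  G
 ·  0  0  0  0  0  0  0  0  0  0  0
 C  0  1  1  1  1  1  1  1  1  1  1
 T  0  1  1  2  2  2  2  2  2  2  2
 G  0  1  2  2  2  3  3  3  3  3  3
 A  0  1  2  2  3  3  4  4  4  4  4
 G  0  1  2  2  3  4  4  5  5  5  5
 G  0  1  2  2  3  4  4  5  5  6  6
 G  0  1  2  2  3  4  4  5  5  6  7
 A  0  1  2  2  3  4  5  5  6  6  7
 A  0  1  2  2  3  4  5  5  6  6  7
 T  0  1  2  3  3  4  5  5  6  6  7
 T  0  1  2  3  3  4  5  5  6  6  7
 T  0  1  2  3  3  4  5  5  6  6  7
 G  0  1  2  3  3  4  5  6  6  7  7
 C  0  1  2  3  3  4  5  6  6  7  7
 A  0  1  2  3  4  4  5  6  7  7  7
dp[15][10] = 7. One LCS (by backtracking along matches): CTGAGGG.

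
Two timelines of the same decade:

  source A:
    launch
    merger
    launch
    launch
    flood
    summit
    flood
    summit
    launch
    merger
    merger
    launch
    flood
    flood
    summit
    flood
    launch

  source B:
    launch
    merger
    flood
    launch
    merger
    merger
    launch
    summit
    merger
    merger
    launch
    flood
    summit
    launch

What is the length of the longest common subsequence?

Pick launch [1,1], then merger [2,2], then launch [3,4], then launch [4,7], then summit [8,8], then merger [10,9], then merger [11,10], then launch [12,11], then flood [14,12], then summit [15,13], then launch [17,14]; all 11 events appear in both, in order. Since dp[17][14] = 11, nothing longer is possible.

11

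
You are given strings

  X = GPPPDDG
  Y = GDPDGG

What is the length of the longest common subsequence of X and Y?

4

Taking G [1,1]; then P [4,3]; then D [5,4]; then G [7,6] gives a common subsequence of length 4. The LCS DP gives dp[7][6] = 4, so this is optimal.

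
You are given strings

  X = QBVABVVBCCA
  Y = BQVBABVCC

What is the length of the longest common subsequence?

7

Match Q at X[1]=Y[2]; then B at X[2]=Y[4]; then A at X[4]=Y[5]; then B at X[5]=Y[6]; then V at X[7]=Y[7]; then C at X[9]=Y[8]; then C at X[10]=Y[9] — 7 characters in the same relative order in both, and the DP table's final entry dp[11][9] is also 7, so no common subsequence is longer.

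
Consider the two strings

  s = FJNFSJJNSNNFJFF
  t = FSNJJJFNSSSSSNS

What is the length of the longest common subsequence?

Pick F (s #1, t #1), J (s #2, t #4), J (s #6, t #5), J (s #7, t #6), N (s #8, t #8), S (s #9, t #13), N (s #10, t #14); all 7 characters appear in both, in order. Since dp[15][15] = 7, nothing longer is possible.

7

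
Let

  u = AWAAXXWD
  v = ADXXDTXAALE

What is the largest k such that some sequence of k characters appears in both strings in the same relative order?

Pick A [1,1], then X [5,3], then X [6,4], then D [8,5]; all 4 characters appear in both, in order, and the DP table's final entry dp[8][11] is also 4, so no common subsequence is longer.

4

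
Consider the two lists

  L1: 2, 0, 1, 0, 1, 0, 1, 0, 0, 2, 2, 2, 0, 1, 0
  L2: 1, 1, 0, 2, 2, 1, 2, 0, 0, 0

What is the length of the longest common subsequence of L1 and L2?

Let dp[i][j] be the LCS length of the first i values of L1 and the first j values of L2. dp[i][j] = dp[i-1][j-1]+1 when the i-th and j-th values match, else max(dp[i-1][j], dp[i][j-1]).
    ·  1  1  0  2  2  1  2  0  0  0
 ·  0  0  0  0  0  0  0  0  0  0  0
 2  0  0  0  0  1  1  1  1  1  1  1
 0  0  0  0  1  1  1  1  1  2  2  2
 1  0  1  1  1  1  1  2  2  2  2  2
 0  0  1  1  2  2  2  2  2  3  3  3
 1  0  1  2  2  2  2  3  3  3  3  3
 0  0  1  2  3  3  3  3  3  4  4  4
 1  0  1  2  3  3  3  4  4  4  4  4
 0  0  1  2  3  3  3  4  4  5  5  5
 0  0  1  2  3  3  3  4  4  5  6  6
 2  0  1  2  3  4  4  4  5  5  6  6
 2  0  1  2  3  4  5  5  5  5  6  6
 2  0  1  2  3  4  5  5  6  6  6  6
 0  0  1  2  3  4  5  5  6  7  7  7
 1  0  1  2  3  4  5  6  6  7  7  7
 0  0  1  2  3  4  5  6  6  7  8  8
dp[15][10] = 8. One LCS (by backtracking along matches): 1, 1, 0, 2, 2, 2, 0, 0.

8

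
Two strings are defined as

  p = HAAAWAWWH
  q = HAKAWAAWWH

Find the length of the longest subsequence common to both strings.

Let dp[i][j] be the LCS length of the first i characters of p and the first j characters of q. dp[i][j] = dp[i-1][j-1]+1 when the i-th and j-th characters match, else max(dp[i-1][j], dp[i][j-1]).
    ·  H  A  K  A  W  A  A  W  W  H
 ·  0  0  0  0  0  0  0  0  0  0  0
 H  0  1  1  1  1  1  1  1  1  1  1
 A  0  1  2  2  2  2  2  2  2  2  2
 A  0  1  2  2  3  3  3  3  3  3  3
 A  0  1  2  2  3  3  4  4  4  4  4
 W  0  1  2  2  3  4  4  4  5  5  5
 A  0  1  2  2  3  4  5  5  5  5  5
 W  0  1  2  2  3  4  5  5  6  6  6
 W  0  1  2  2  3  4  5  5  6  7  7
 H  0  1  2  2  3  4  5  5  6  7  8
dp[9][10] = 8. One LCS (by backtracking along matches): HAAAAWWH.

8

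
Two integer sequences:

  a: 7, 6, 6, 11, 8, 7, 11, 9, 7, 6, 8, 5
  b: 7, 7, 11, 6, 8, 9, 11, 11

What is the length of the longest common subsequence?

5

One common subsequence of length 5: 7 (a #1, b #1), then 7 (a #6, b #2), then 11 (a #7, b #3), then 6 (a #10, b #4), then 8 (a #11, b #5), and the DP table's final entry dp[12][8] is also 5, so no common subsequence is longer.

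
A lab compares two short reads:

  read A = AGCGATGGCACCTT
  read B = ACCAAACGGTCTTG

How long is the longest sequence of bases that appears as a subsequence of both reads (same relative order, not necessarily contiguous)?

One common subsequence of length 8: A [1,1], C [3,3], A [5,6], G [7,8], G [8,9], C [12,11], T [13,12], T [14,13]. The LCS DP gives dp[14][14] = 8, so this is optimal.

8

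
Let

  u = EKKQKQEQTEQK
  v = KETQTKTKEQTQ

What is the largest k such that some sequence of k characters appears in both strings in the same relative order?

Let dp[i][j] be the LCS length of the first i characters of u and the first j characters of v. dp[i][j] = dp[i-1][j-1]+1 when the i-th and j-th characters match, else max(dp[i-1][j], dp[i][j-1]).
    ·  K  E  T  Q  T  K  T  K  E  Q  T  Q
 ·  0  0  0  0  0  0  0  0  0  0  0  0  0
 E  0  0  1  1  1  1  1  1  1  1  1  1  1
 K  0  1  1  1  1  1  2  2  2  2  2  2  2
 K  0  1  1  1  1  1  2  2  3  3  3  3  3
 Q  0  1  1  1  2  2  2  2  3  3  4  4  4
 K  0  1  1  1  2  2  3  3  3  3  4  4  4
 Q  0  1  1  1  2  2  3  3  3  3  4  4  5
 E  0  1  2  2  2  2  3  3  3  4  4  4  5
 Q  0  1  2  2  3  3  3  3  3  4  5  5  5
 T  0  1  2  3  3  4  4  4  4  4  5  6  6
 E  0  1  2  3  3  4  4  4  4  5  5  6  6
 Q  0  1  2  3  4  4  4  4  4  5  6  6  7
 K  0  1  2  3  4  4  5  5  5  5  6  6  7
dp[12][12] = 7. One LCS (by backtracking along matches): EKKEQTQ.

7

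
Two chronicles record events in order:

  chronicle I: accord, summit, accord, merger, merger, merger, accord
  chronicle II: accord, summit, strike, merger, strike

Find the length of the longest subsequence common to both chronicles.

3

Taking accord (chronicle I #1, chronicle II #1); then summit (chronicle I #2, chronicle II #2); then merger (chronicle I #4, chronicle II #4) gives a common subsequence of length 3. The LCS DP gives dp[7][5] = 3, so this is optimal.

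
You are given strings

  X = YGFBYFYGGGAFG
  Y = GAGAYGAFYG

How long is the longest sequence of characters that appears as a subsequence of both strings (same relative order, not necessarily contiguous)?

Let dp[i][j] be the LCS length of the first i characters of X and the first j characters of Y. dp[i][j] = dp[i-1][j-1]+1 when the i-th and j-th characters match, else max(dp[i-1][j], dp[i][j-1]).
    ·  G  A  G  A  Y  G  A  F  Y  G
 ·  0  0  0  0  0  0  0  0  0  0  0
 Y  0  0  0  0  0  1  1  1  1  1  1
 G  0  1  1  1  1  1  2  2  2  2  2
 F  0  1  1  1  1  1  2  2  3  3  3
 B  0  1  1  1  1  1  2  2  3  3  3
 Y  0  1  1  1  1  2  2  2  3  4  4
 F  0  1  1  1  1  2  2  2  3  4  4
 Y  0  1  1  1  1  2  2  2  3  4  4
 G  0  1  1  2  2  2  3  3  3  4  5
 G  0  1  1  2  2  2  3  3  3  4  5
 G  0  1  1  2  2  2  3  3  3  4  5
 A  0  1  2  2  3  3  3  4  4  4  5
 F  0  1  2  2  3  3  3  4  5  5  5
 G  0  1  2  3  3  3  4  4  5  5  6
dp[13][10] = 6. One LCS (by backtracking along matches): GYGAFG.

6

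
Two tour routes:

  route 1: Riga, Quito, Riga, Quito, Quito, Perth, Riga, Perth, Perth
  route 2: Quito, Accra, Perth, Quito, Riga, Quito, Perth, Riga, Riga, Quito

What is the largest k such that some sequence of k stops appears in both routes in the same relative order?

Match Quito (route 1 #2, route 2 #4) → Riga (route 1 #3, route 2 #5) → Quito (route 1 #5, route 2 #6) → Perth (route 1 #6, route 2 #7) → Riga (route 1 #7, route 2 #9) — 5 stops in the same relative order in both, and the DP table's final entry dp[9][10] is also 5, so no common subsequence is longer.

5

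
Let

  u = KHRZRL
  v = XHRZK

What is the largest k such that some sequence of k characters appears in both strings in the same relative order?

3

Match H [2,2]; then R [3,3]; then Z [4,4] — 3 characters in the same relative order in both. dp[6][5] = 3 confirms this is the maximum.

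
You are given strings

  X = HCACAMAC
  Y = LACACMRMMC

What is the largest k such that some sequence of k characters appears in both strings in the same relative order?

5

Taking C (X #2, Y #3), A (X #3, Y #4), C (X #4, Y #5), M (X #6, Y #9), C (X #8, Y #10) gives a common subsequence of length 5. Since dp[8][10] = 5, nothing longer is possible.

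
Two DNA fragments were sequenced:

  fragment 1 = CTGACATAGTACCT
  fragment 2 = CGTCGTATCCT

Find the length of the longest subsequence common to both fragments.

9

Match C [1,1] → T [2,3] → G [3,5] → T [7,6] → A [8,7] → T [10,8] → C [12,9] → C [13,10] → T [14,11] — 9 bases in the same relative order in both, and the DP table's final entry dp[14][11] is also 9, so no common subsequence is longer.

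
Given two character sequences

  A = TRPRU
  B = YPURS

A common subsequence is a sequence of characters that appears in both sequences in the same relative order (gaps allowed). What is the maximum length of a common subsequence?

2

Pick P (A #3, B #2) → R (A #4, B #4); all 2 characters appear in both, in order. Since dp[5][5] = 2, nothing longer is possible.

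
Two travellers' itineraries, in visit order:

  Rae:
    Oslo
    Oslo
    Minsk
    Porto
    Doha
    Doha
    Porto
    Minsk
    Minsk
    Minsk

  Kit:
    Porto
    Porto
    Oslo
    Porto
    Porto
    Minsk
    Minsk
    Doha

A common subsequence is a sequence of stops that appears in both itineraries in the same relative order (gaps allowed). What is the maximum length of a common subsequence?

Match Oslo at Rae[2]=Kit[3], Porto at Rae[4]=Kit[4], Porto at Rae[7]=Kit[5], Minsk at Rae[8]=Kit[6], Minsk at Rae[9]=Kit[7] — 5 stops in the same relative order in both. dp[10][8] = 5 confirms this is the maximum.

5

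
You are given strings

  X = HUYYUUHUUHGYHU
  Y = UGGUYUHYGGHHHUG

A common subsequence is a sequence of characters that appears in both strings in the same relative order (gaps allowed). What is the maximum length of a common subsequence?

7

One common subsequence of length 7: U at X[2]=Y[4]; then Y at X[3]=Y[5]; then Y at X[4]=Y[8]; then H at X[7]=Y[11]; then H at X[10]=Y[12]; then H at X[13]=Y[13]; then U at X[14]=Y[14]. dp[14][15] = 7 confirms this is the maximum.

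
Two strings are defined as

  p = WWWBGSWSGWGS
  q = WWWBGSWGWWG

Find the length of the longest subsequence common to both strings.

10

Match W [1,1]; then W [2,2]; then W [3,3]; then B [4,4]; then G [5,5]; then S [6,6]; then W [7,7]; then G [9,8]; then W [10,10]; then G [11,11] — 10 characters in the same relative order in both. dp[12][11] = 10 confirms this is the maximum.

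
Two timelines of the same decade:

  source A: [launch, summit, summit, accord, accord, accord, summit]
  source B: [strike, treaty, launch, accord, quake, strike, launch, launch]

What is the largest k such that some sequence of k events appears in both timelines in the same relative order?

Taking launch (source A #1, source B #3), accord (source A #4, source B #4) gives a common subsequence of length 2. dp[7][8] = 2 confirms this is the maximum.

2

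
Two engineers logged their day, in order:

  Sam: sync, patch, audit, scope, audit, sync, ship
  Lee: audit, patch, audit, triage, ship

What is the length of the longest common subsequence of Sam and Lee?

One common subsequence of length 3: patch at Sam[2]=Lee[2], audit at Sam[3]=Lee[3], ship at Sam[7]=Lee[5]. The LCS DP gives dp[7][5] = 3, so this is optimal.

3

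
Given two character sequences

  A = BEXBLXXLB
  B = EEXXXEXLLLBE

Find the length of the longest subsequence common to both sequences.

6

One common subsequence of length 6: E (A #2, B #2); then X (A #3, B #4); then X (A #6, B #5); then X (A #7, B #7); then L (A #8, B #10); then B (A #9, B #11). Since dp[9][12] = 6, nothing longer is possible.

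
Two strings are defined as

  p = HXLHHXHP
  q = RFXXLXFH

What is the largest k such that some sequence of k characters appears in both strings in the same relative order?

One common subsequence of length 4: X [2,4], then L [3,5], then X [6,6], then H [7,8]. dp[8][8] = 4 confirms this is the maximum.

4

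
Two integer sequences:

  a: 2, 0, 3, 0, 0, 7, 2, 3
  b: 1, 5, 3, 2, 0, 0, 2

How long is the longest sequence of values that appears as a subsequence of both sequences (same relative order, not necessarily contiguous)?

Let dp[i][j] be the LCS length of the first i values of a and the first j values of b. dp[i][j] = dp[i-1][j-1]+1 when the i-th and j-th values match, else max(dp[i-1][j], dp[i][j-1]).
    ·  1  5  3  2  0  0  2
 ·  0  0  0  0  0  0  0  0
 2  0  0  0  0  1  1  1  1
 0  0  0  0  0  1  2  2  2
 3  0  0  0  1  1  2  2  2
 0  0  0  0  1  1  2  3  3
 0  0  0  0  1  1  2  3  3
 7  0  0  0  1  1  2  3  3
 2  0  0  0  1  2  2  3  4
 3  0  0  0  1  2  2  3  4
dp[8][7] = 4. One LCS (by backtracking along matches): 2, 0, 0, 2.

4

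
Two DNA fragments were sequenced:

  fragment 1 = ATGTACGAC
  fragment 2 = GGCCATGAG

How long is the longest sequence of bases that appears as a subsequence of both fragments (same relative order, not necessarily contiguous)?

Let dp[i][j] be the LCS length of the first i bases of fragment 1 and the first j bases of fragment 2. dp[i][j] = dp[i-1][j-1]+1 when the i-th and j-th bases match, else max(dp[i-1][j], dp[i][j-1]).
    ·  G  G  C  C  A  T  G  A  G
 ·  0  0  0  0  0  0  0  0  0  0
 A  0  0  0  0  0  1  1  1  1  1
 T  0  0  0  0  0  1  2  2  2  2
 G  0  1  1  1  1  1  2  3  3  3
 T  0  1  1  1  1  1  2  3  3  3
 A  0  1  1  1  1  2  2  3  4  4
 C  0  1  1  2  2  2  2  3  4  4
 G  0  1  2  2  2  2  2  3  4  5
 A  0  1  2  2  2  3  3  3  4  5
 C  0  1  2  3  3  3  3  3  4  5
dp[9][9] = 5. One LCS (by backtracking along matches): ATGAG.

5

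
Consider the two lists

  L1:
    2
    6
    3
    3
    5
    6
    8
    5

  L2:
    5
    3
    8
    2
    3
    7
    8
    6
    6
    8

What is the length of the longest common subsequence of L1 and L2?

Match 2 [1,4], then 6 [2,8], then 6 [6,9], then 8 [7,10] — 4 values in the same relative order in both, and the DP table's final entry dp[8][10] is also 4, so no common subsequence is longer.

4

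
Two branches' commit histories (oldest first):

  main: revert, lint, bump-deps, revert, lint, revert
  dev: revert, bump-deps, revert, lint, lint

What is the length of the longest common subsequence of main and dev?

4

One common subsequence of length 4: revert at main[1]=dev[1] → bump-deps at main[3]=dev[2] → revert at main[4]=dev[3] → lint at main[5]=dev[5]. The LCS DP gives dp[6][5] = 4, so this is optimal.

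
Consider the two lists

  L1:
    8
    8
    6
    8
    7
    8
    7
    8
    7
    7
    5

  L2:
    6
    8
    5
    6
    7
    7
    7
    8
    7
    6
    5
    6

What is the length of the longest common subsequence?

Let dp[i][j] be the LCS length of the first i values of L1 and the first j values of L2. dp[i][j] = dp[i-1][j-1]+1 when the i-th and j-th values match, else max(dp[i-1][j], dp[i][j-1]).
    ·  6  8  5  6  7  7  7  8  7  6  5  6
 ·  0  0  0  0  0  0  0  0  0  0  0  0  0
 8  0  0  1  1  1  1  1  1  1  1  1  1  1
 8  0  0  1  1  1  1  1  1  2  2  2  2  2
 6  0  1  1  1  2  2  2  2  2  2  3  3  3
 8  0  1  2  2  2  2  2  2  3  3  3  3  3
 7  0  1  2  2  2  3  3  3  3  4  4  4  4
 8  0  1  2  2  2  3  3  3  4  4  4  4  4
 7  0  1  2  2  2  3  4  4  4  5  5  5  5
 8  0  1  2  2  2  3  4  4  5  5  5  5  5
 7  0  1  2  2  2  3  4  5  5  6  6  6  6
 7  0  1  2  2  2  3  4  5  5  6  6  6  6
 5  0  1  2  3  3  3  4  5  5  6  6  7  7
dp[11][12] = 7. One LCS (by backtracking along matches): 8, 6, 7, 7, 8, 7, 5.

7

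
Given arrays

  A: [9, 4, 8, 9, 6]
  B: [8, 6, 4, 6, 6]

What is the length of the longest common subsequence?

Let dp[i][j] be the LCS length of the first i values of A and the first j values of B. dp[i][j] = dp[i-1][j-1]+1 when the i-th and j-th values match, else max(dp[i-1][j], dp[i][j-1]).
    ·  8  6  4  6  6
 ·  0  0  0  0  0  0
 9  0  0  0  0  0  0
 4  0  0  0  1  1  1
 8  0  1  1  1  1  1
 9  0  1  1  1  1  1
 6  0  1  2  2  2  2
dp[5][5] = 2. One LCS (by backtracking along matches): 4, 6.

2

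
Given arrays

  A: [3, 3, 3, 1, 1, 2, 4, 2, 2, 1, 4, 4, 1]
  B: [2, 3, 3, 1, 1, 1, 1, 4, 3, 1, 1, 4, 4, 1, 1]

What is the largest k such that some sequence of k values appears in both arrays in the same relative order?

9

One common subsequence of length 9: 3 (A #1, B #2); then 3 (A #2, B #3); then 1 (A #4, B #6); then 1 (A #5, B #7); then 4 (A #7, B #8); then 1 (A #10, B #11); then 4 (A #11, B #12); then 4 (A #12, B #13); then 1 (A #13, B #15). dp[13][15] = 9 confirms this is the maximum.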